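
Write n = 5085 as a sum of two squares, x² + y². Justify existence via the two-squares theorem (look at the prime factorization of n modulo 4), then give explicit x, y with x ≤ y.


Step 1: Factor n = 5085 = 3^2 · 5 · 113.
Step 2: Check the mod-4 condition on each prime factor: 3 ≡ 3 (mod 4), exponent 2 (must be even); 5 ≡ 1 (mod 4), exponent 1; 113 ≡ 1 (mod 4), exponent 1.
All primes ≡ 3 (mod 4) appear to even exponent (or don't appear), so by the two-squares theorem n IS expressible as a sum of two squares.
Step 3: Build a representation. Group n = k² · m with k = 3 and m = 5 · 113 = 565 (a product of primes ≡ 1 (mod 4)); a representation of m scales to one of n via (k·x)² + (k·y)² = k²(x² + y²). Each prime p ≡ 1 (mod 4) is itself a sum of two squares; find a² by testing p − a² for a perfect square:
  5: 5 − 1² = 4 = 2² ⇒ 5 = 1² + 2².
  113: 113 − 1² = 112, 113 − 2² = 109, 113 − 3² = 104, 113 − 4² = 97, 113 − 5² = 88, 113 − 6² = 77, 113 − 7² = 64 = 8² ⇒ 113 = 7² + 8².
  Combine using the Brahmagupta–Fibonacci identity (a² + b²)(c² + d²) = (ac − bd)² + (ad + bc)² = (ac + bd)² + (ad − bc)²:
  5 · 113 = 565: from (1² + 2²)(7² + 8²), take (1·7 − 2·8, 1·8 + 2·7) = (7 − 16, 8 + 14) = (-9, 22); dropping signs (only squares matter) gives (9, 22); check 9² + 22² = 81 + 484 = 565 ✓.
  Scale by k = 3: (3·9, 3·22) = (27, 66).
Step 4: Order so x ≤ y and verify: 27² + 66² = 729 + 4356 = 5085 = n. ✓

n = 5085 = 27² + 66² (one valid representation with x ≤ y).


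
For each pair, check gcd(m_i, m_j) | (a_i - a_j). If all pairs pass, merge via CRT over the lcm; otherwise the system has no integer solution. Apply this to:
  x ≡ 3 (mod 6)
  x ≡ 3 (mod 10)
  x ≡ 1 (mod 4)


Moduli 6, 10, 4 are not pairwise coprime, so CRT works modulo lcm(m_i) when all pairwise compatibility conditions hold.
Pairwise compatibility: gcd(m_i, m_j) must divide a_i - a_j for every pair.
Merge one congruence at a time:
  Start: x ≡ 3 (mod 6).
  Combine with x ≡ 3 (mod 10): gcd(6, 10) = 2; 3 - 3 = 0, which IS divisible by 2, so compatible.
    Write x = 3 + 6·t and substitute into x ≡ 3 (mod 10): 6·t ≡ 3 − 3 = 0 (mod 10).
    Divide the congruence (and modulus) by g = 2: 3·t ≡ 0 (mod 5).
    The inverse of 3 mod 5 is 2 (since 3·2 = 6 = 1·5 + 1), so t ≡ 2·0 = 0 ≡ 0 (mod 5).
    Then x = 3 + 6·0 = 3, valid modulo lcm(6, 10) = 30: x ≡ 3 (mod 30).
  Combine with x ≡ 1 (mod 4): gcd(30, 4) = 2; 1 - 3 = -2, which IS divisible by 2, so compatible.
    Write x = 3 + 30·t and substitute into x ≡ 1 (mod 4): 30·t ≡ 1 − 3 = -2 (mod 4).
    Divide the congruence (and modulus) by g = 2: 15·t ≡ -1 (mod 2).
    Reduce coefficients mod 2: 1·t ≡ 1 (mod 2).
    So t ≡ 1 (mod 2).
    Then x = 3 + 30·1 = 33, valid modulo lcm(30, 4) = 60: x ≡ 33 (mod 60).
Verify: 33 mod 6 = 3, 33 mod 10 = 3, 33 mod 4 = 1.

x ≡ 33 (mod 60).


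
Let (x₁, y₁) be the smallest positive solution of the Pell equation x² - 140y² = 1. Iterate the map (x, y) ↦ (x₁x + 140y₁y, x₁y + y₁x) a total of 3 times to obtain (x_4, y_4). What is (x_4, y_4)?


Step 1: Find the fundamental solution (x₁, y₁) of x² - 140y² = 1.
  Expand √140 as a continued fraction. a₀ = ⌊√140⌋ = 11; iterate m_{k+1} = d_k·a_k − m_k, d_{k+1} = (140 − m_{k+1}²)/d_k, a_{k+1} = ⌊(a₀ + m_{k+1})/d_{k+1}⌋ (starting m₀ = 0, d₀ = 1), with convergents p_k = a_k·p_{k-1} + p_{k-2}, q_k = a_k·q_{k-1} + q_{k-2} (p₋₁ = 1, q₋₁ = 0):
  k = 0: a₀ = 11; p₀/q₀ = 11/1; p₀² − 140·q₀² = 121 − 140 = -19.
  k = 1: m = 11, d = 19, a = ⌊(11 + 11)/19⌋ = 1; p/q = (1·11 + 1)/(1·1 + 0) = 12/1; p² − 140·q² = 144 − 140 = 4.
  k = 2: m = 8, d = 4, a = ⌊(11 + 8)/4⌋ = 4; p/q = (4·12 + 11)/(4·1 + 1) = 59/5; p² − 140·q² = 3481 − 3500 = -19.
  k = 3: m = 8, d = 19, a = ⌊(11 + 8)/19⌋ = 1; p/q = (1·59 + 12)/(1·5 + 1) = 71/6; p² − 140·q² = 5041 − 5040 = 1.
  The first convergent with p² − 140·q² = 1 gives the fundamental solution (x₁, y₁) = (71, 6).
Step 2: Apply the recurrence (x_{n+1}, y_{n+1}) = (x₁x_n + 140y₁y_n, x₁y_n + y₁x_n) repeatedly.
  From (x_1, y_1) = (71, 6): x_2 = 71·71 + 140·6·6 = 10081; y_2 = 71·6 + 6·71 = 852.
  From (x_2, y_2) = (10081, 852): x_3 = 71·10081 + 140·6·852 = 1431431; y_3 = 71·852 + 6·10081 = 120978.
  From (x_3, y_3) = (1431431, 120978): x_4 = 71·1431431 + 140·6·120978 = 203253121; y_4 = 71·120978 + 6·1431431 = 17178024.
Step 3: Verify x_4² - 140·y_4² = 41311831196240641 - 41311831196240640 = 1 (should be 1). ✓

(x_1, y_1) = (71, 6); (x_4, y_4) = (203253121, 17178024).


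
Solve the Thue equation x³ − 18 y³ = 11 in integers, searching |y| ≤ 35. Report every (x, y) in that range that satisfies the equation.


The equation is x³ - 18y³ = 11. For fixed y, x³ = 18·y³ + 11, so a solution requires the RHS to be a perfect cube.
Strategy: iterate y from -35 to 35, compute RHS = 18·y³ + 11, and check whether it is a (positive or negative) perfect cube.
Check small values of y:
  y = 0: RHS = 11 is not a perfect cube.
  y = 1: RHS = 29 is not a perfect cube.
  y = -1: RHS = -7 is not a perfect cube.
  y = 2: RHS = 155 is not a perfect cube.
  y = -2: RHS = -133 is not a perfect cube.
  y = 3: RHS = 497 is not a perfect cube.
  y = -3: RHS = -475 is not a perfect cube.
Continuing the search up to |y| = 35 finds no solutions either.
No (x, y) in the scanned range satisfies the equation.

No integer solutions with |y| ≤ 35.


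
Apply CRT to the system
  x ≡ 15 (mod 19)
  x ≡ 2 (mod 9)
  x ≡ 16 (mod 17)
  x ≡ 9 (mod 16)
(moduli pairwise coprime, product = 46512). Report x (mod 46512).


Product of moduli M = 19 · 9 · 17 · 16 = 46512.
Merge one congruence at a time:
  Start: x ≡ 15 (mod 19).
  Combine with x ≡ 2 (mod 9); new modulus lcm = 171.
    Write x = 15 + 19·t and substitute into x ≡ 2 (mod 9): 19·t ≡ 2 − 15 = -13 (mod 9).
    Reduce coefficients mod 9: 1·t ≡ 5 (mod 9).
    So t ≡ 5 (mod 9).
    Then x = 15 + 19·5 = 110, valid modulo lcm(19, 9) = 171: x ≡ 110 (mod 171).
  Combine with x ≡ 16 (mod 17); new modulus lcm = 2907.
    Write x = 110 + 171·t and substitute into x ≡ 16 (mod 17): 171·t ≡ 16 − 110 = -94 (mod 17).
    Reduce coefficients mod 17: 1·t ≡ 8 (mod 17).
    So t ≡ 8 (mod 17).
    Then x = 110 + 171·8 = 1478, valid modulo lcm(171, 17) = 2907: x ≡ 1478 (mod 2907).
  Combine with x ≡ 9 (mod 16); new modulus lcm = 46512.
    Write x = 1478 + 2907·t and substitute into x ≡ 9 (mod 16): 2907·t ≡ 9 − 1478 = -1469 (mod 16).
    Reduce coefficients mod 16: 11·t ≡ 3 (mod 16).
    The inverse of 11 mod 16 is 3 (since 11·3 = 33 = 2·16 + 1), so t ≡ 3·3 = 9 ≡ 9 (mod 16).
    Then x = 1478 + 2907·9 = 27641, valid modulo lcm(2907, 16) = 46512: x ≡ 27641 (mod 46512).
Verify against each original: 27641 mod 19 = 15, 27641 mod 9 = 2, 27641 mod 17 = 16, 27641 mod 16 = 9.

x ≡ 27641 (mod 46512).


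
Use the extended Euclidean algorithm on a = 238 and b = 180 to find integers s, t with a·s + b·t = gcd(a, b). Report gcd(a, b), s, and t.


Euclidean algorithm on (238, 180) — divide until remainder is 0:
  238 = 1 · 180 + 58
  180 = 3 · 58 + 6
  58 = 9 · 6 + 4
  6 = 1 · 4 + 2
  4 = 2 · 2 + 0
gcd(238, 180) = 2.
Track Bezout coefficients alongside the remainders: start with r₀ = 238 = a·1 + b·0 (s = 1, t = 0) and r₁ = 180 = a·0 + b·1 (s = 0, t = 1); each new remainder r_{k+1} = r_{k-1} − q_k·r_k inherits s_{k+1} = s_{k-1} − q_k·s_k, t_{k+1} = t_{k-1} − q_k·t_k, so r_k = a·s_k + b·t_k at every step:
  q = 1: r = 58, s = 1 − 1·0 = 1, t = 0 − 1·1 = -1  (check: 238·1 + 180·(-1) = 58)
  q = 3: r = 6, s = 0 − 3·1 = -3, t = 1 − 3·(-1) = 4  (check: 238·(-3) + 180·4 = 6)
  q = 9: r = 4, s = 1 − 9·(-3) = 28, t = -1 − 9·4 = -37  (check: 238·28 + 180·(-37) = 4)
  q = 1: r = 2, s = -3 − 1·28 = -31, t = 4 − 1·(-37) = 41  (check: 238·(-31) + 180·41 = 2)
The row with r = 2 (the gcd) gives the Bezout coefficients s = -31, t = 41.
Result: 238 · (-31) + 180 · (41) = 2.

gcd(238, 180) = 2; s = -31, t = 41 (check: 238·(-31) + 180·41 = 2).


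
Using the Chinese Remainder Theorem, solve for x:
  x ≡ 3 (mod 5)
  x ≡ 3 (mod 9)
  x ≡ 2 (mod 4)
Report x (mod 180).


Moduli 5, 9, 4 are pairwise coprime; by CRT there is a unique solution modulo M = 5 · 9 · 4 = 180.
Solve pairwise, accumulating the modulus:
  Start with x ≡ 3 (mod 5).
  Combine with x ≡ 3 (mod 9): since gcd(5, 9) = 1, we get a unique residue mod 45.
    Write x = 3 + 5·t and substitute into x ≡ 3 (mod 9): 5·t ≡ 3 − 3 = 0 (mod 9).
    The inverse of 5 mod 9 is 2 (since 5·2 = 10 = 1·9 + 1), so t ≡ 2·0 = 0 ≡ 0 (mod 9).
    Then x = 3 + 5·0 = 3, valid modulo lcm(5, 9) = 45: x ≡ 3 (mod 45).
  Combine with x ≡ 2 (mod 4): since gcd(45, 4) = 1, we get a unique residue mod 180.
    Write x = 3 + 45·t and substitute into x ≡ 2 (mod 4): 45·t ≡ 2 − 3 = -1 (mod 4).
    Reduce coefficients mod 4: 1·t ≡ 3 (mod 4).
    So t ≡ 3 (mod 4).
    Then x = 3 + 45·3 = 138, valid modulo lcm(45, 4) = 180: x ≡ 138 (mod 180).
Verify: 138 mod 5 = 3 ✓, 138 mod 9 = 3 ✓, 138 mod 4 = 2 ✓.

x ≡ 138 (mod 180).


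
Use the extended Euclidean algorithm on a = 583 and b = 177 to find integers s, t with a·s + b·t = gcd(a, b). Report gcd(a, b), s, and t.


Euclidean algorithm on (583, 177) — divide until remainder is 0:
  583 = 3 · 177 + 52
  177 = 3 · 52 + 21
  52 = 2 · 21 + 10
  21 = 2 · 10 + 1
  10 = 10 · 1 + 0
gcd(583, 177) = 1.
Track Bezout coefficients alongside the remainders: start with r₀ = 583 = a·1 + b·0 (s = 1, t = 0) and r₁ = 177 = a·0 + b·1 (s = 0, t = 1); each new remainder r_{k+1} = r_{k-1} − q_k·r_k inherits s_{k+1} = s_{k-1} − q_k·s_k, t_{k+1} = t_{k-1} − q_k·t_k, so r_k = a·s_k + b·t_k at every step:
  q = 3: r = 52, s = 1 − 3·0 = 1, t = 0 − 3·1 = -3  (check: 583·1 + 177·(-3) = 52)
  q = 3: r = 21, s = 0 − 3·1 = -3, t = 1 − 3·(-3) = 10  (check: 583·(-3) + 177·10 = 21)
  q = 2: r = 10, s = 1 − 2·(-3) = 7, t = -3 − 2·10 = -23  (check: 583·7 + 177·(-23) = 10)
  q = 2: r = 1, s = -3 − 2·7 = -17, t = 10 − 2·(-23) = 56  (check: 583·(-17) + 177·56 = 1)
The row with r = 1 (the gcd) gives the Bezout coefficients s = -17, t = 56.
Result: 583 · (-17) + 177 · (56) = 1.

gcd(583, 177) = 1; s = -17, t = 56 (check: 583·(-17) + 177·56 = 1).


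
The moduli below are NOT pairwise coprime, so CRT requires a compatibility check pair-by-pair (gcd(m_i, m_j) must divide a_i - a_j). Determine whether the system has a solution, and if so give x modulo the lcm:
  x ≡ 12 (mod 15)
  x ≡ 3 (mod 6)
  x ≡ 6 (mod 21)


Moduli 15, 6, 21 are not pairwise coprime, so CRT works modulo lcm(m_i) when all pairwise compatibility conditions hold.
Pairwise compatibility: gcd(m_i, m_j) must divide a_i - a_j for every pair.
Merge one congruence at a time:
  Start: x ≡ 12 (mod 15).
  Combine with x ≡ 3 (mod 6): gcd(15, 6) = 3; 3 - 12 = -9, which IS divisible by 3, so compatible.
    Write x = 12 + 15·t and substitute into x ≡ 3 (mod 6): 15·t ≡ 3 − 12 = -9 (mod 6).
    Divide the congruence (and modulus) by g = 3: 5·t ≡ -3 (mod 2).
    Reduce coefficients mod 2: 1·t ≡ 1 (mod 2).
    So t ≡ 1 (mod 2).
    Then x = 12 + 15·1 = 27, valid modulo lcm(15, 6) = 30: x ≡ 27 (mod 30).
  Combine with x ≡ 6 (mod 21): gcd(30, 21) = 3; 6 - 27 = -21, which IS divisible by 3, so compatible.
    Write x = 27 + 30·t and substitute into x ≡ 6 (mod 21): 30·t ≡ 6 − 27 = -21 (mod 21).
    Divide the congruence (and modulus) by g = 3: 10·t ≡ -7 (mod 7).
    Reduce coefficients mod 7: 3·t ≡ 0 (mod 7).
    The inverse of 3 mod 7 is 5 (since 3·5 = 15 = 2·7 + 1), so t ≡ 5·0 = 0 ≡ 0 (mod 7).
    Then x = 27 + 30·0 = 27, valid modulo lcm(30, 21) = 210: x ≡ 27 (mod 210).
Verify: 27 mod 15 = 12, 27 mod 6 = 3, 27 mod 21 = 6.

x ≡ 27 (mod 210).


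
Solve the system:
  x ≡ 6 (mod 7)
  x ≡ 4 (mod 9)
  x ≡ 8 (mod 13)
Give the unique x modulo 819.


Moduli 7, 9, 13 are pairwise coprime; by CRT there is a unique solution modulo M = 7 · 9 · 13 = 819.
Solve pairwise, accumulating the modulus:
  Start with x ≡ 6 (mod 7).
  Combine with x ≡ 4 (mod 9): since gcd(7, 9) = 1, we get a unique residue mod 63.
    Write x = 6 + 7·t and substitute into x ≡ 4 (mod 9): 7·t ≡ 4 − 6 = -2 (mod 9).
    Reduce coefficients mod 9: 7·t ≡ 7 (mod 9).
    The inverse of 7 mod 9 is 4 (since 7·4 = 28 = 3·9 + 1), so t ≡ 4·7 = 28 ≡ 1 (mod 9).
    Then x = 6 + 7·1 = 13, valid modulo lcm(7, 9) = 63: x ≡ 13 (mod 63).
  Combine with x ≡ 8 (mod 13): since gcd(63, 13) = 1, we get a unique residue mod 819.
    Write x = 13 + 63·t and substitute into x ≡ 8 (mod 13): 63·t ≡ 8 − 13 = -5 (mod 13).
    Reduce coefficients mod 13: 11·t ≡ 8 (mod 13).
    The inverse of 11 mod 13 is 6 (since 11·6 = 66 = 5·13 + 1), so t ≡ 6·8 = 48 ≡ 9 (mod 13).
    Then x = 13 + 63·9 = 580, valid modulo lcm(63, 13) = 819: x ≡ 580 (mod 819).
Verify: 580 mod 7 = 6 ✓, 580 mod 9 = 4 ✓, 580 mod 13 = 8 ✓.

x ≡ 580 (mod 819).


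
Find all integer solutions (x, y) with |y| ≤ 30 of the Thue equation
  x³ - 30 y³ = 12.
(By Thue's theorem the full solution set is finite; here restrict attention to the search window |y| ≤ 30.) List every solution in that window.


The equation is x³ - 30y³ = 12. For fixed y, x³ = 30·y³ + 12, so a solution requires the RHS to be a perfect cube.
Strategy: iterate y from -30 to 30, compute RHS = 30·y³ + 12, and check whether it is a (positive or negative) perfect cube.
Check small values of y:
  y = 0: RHS = 12 is not a perfect cube.
  y = 1: RHS = 42 is not a perfect cube.
  y = -1: RHS = -18 is not a perfect cube.
  y = 2: RHS = 252 is not a perfect cube.
  y = -2: RHS = -228 is not a perfect cube.
  y = 3: RHS = 822 is not a perfect cube.
  y = -3: RHS = -798 is not a perfect cube.
Continuing the search up to |y| = 30 finds no solutions either.
No (x, y) in the scanned range satisfies the equation.

No integer solutions with |y| ≤ 30.


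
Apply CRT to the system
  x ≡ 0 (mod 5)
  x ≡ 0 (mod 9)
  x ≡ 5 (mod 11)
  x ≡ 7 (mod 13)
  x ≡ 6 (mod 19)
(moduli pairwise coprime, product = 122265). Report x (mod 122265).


Product of moduli M = 5 · 9 · 11 · 13 · 19 = 122265.
Merge one congruence at a time:
  Start: x ≡ 0 (mod 5).
  Combine with x ≡ 0 (mod 9); new modulus lcm = 45.
    Write x = 0 + 5·t and substitute into x ≡ 0 (mod 9): 5·t ≡ 0 − 0 = 0 (mod 9).
    The inverse of 5 mod 9 is 2 (since 5·2 = 10 = 1·9 + 1), so t ≡ 2·0 = 0 ≡ 0 (mod 9).
    Then x = 0 + 5·0 = 0, valid modulo lcm(5, 9) = 45: x ≡ 0 (mod 45).
  Combine with x ≡ 5 (mod 11); new modulus lcm = 495.
    Write x = 0 + 45·t and substitute into x ≡ 5 (mod 11): 45·t ≡ 5 − 0 = 5 (mod 11).
    Reduce coefficients mod 11: 1·t ≡ 5 (mod 11).
    So t ≡ 5 (mod 11).
    Then x = 0 + 45·5 = 225, valid modulo lcm(45, 11) = 495: x ≡ 225 (mod 495).
  Combine with x ≡ 7 (mod 13); new modulus lcm = 6435.
    Write x = 225 + 495·t and substitute into x ≡ 7 (mod 13): 495·t ≡ 7 − 225 = -218 (mod 13).
    Reduce coefficients mod 13: 1·t ≡ 3 (mod 13).
    So t ≡ 3 (mod 13).
    Then x = 225 + 495·3 = 1710, valid modulo lcm(495, 13) = 6435: x ≡ 1710 (mod 6435).
  Combine with x ≡ 6 (mod 19); new modulus lcm = 122265.
    Write x = 1710 + 6435·t and substitute into x ≡ 6 (mod 19): 6435·t ≡ 6 − 1710 = -1704 (mod 19).
    Reduce coefficients mod 19: 13·t ≡ 6 (mod 19).
    The inverse of 13 mod 19 is 3 (since 13·3 = 39 = 2·19 + 1), so t ≡ 3·6 = 18 ≡ 18 (mod 19).
    Then x = 1710 + 6435·18 = 117540, valid modulo lcm(6435, 19) = 122265: x ≡ 117540 (mod 122265).
Verify against each original: 117540 mod 5 = 0, 117540 mod 9 = 0, 117540 mod 11 = 5, 117540 mod 13 = 7, 117540 mod 19 = 6.

x ≡ 117540 (mod 122265).


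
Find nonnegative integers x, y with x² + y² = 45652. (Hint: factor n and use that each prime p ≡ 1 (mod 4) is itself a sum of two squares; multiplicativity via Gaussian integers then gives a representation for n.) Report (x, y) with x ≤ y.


Step 1: Factor n = 45652 = 2^2 · 101 · 113.
Step 2: Check the mod-4 condition on each prime factor: 2 = 2 (special); 101 ≡ 1 (mod 4), exponent 1; 113 ≡ 1 (mod 4), exponent 1.
All primes ≡ 3 (mod 4) appear to even exponent (or don't appear), so by the two-squares theorem n IS expressible as a sum of two squares.
Step 3: Build a representation. Group n = k² · m with k = 2 and m = 101 · 113 = 11413 (a product of primes ≡ 1 (mod 4)); a representation of m scales to one of n via (k·x)² + (k·y)² = k²(x² + y²). Each prime p ≡ 1 (mod 4) is itself a sum of two squares; find a² by testing p − a² for a perfect square:
  101: 101 − 1² = 100 = 10² ⇒ 101 = 1² + 10².
  113: 113 − 1² = 112, 113 − 2² = 109, 113 − 3² = 104, 113 − 4² = 97, 113 − 5² = 88, 113 − 6² = 77, 113 − 7² = 64 = 8² ⇒ 113 = 7² + 8².
  Combine using the Brahmagupta–Fibonacci identity (a² + b²)(c² + d²) = (ac − bd)² + (ad + bc)² = (ac + bd)² + (ad − bc)²:
  101 · 113 = 11413: from (1² + 10²)(7² + 8²), take (1·7 − 10·8, 1·8 + 10·7) = (7 − 80, 8 + 70) = (-73, 78); dropping signs (only squares matter) gives (73, 78); check 73² + 78² = 5329 + 6084 = 11413 ✓.
  Scale by k = 2: (2·73, 2·78) = (146, 156).
Step 4: Order so x ≤ y and verify: 146² + 156² = 21316 + 24336 = 45652 = n. ✓

n = 45652 = 146² + 156² (one valid representation with x ≤ y).


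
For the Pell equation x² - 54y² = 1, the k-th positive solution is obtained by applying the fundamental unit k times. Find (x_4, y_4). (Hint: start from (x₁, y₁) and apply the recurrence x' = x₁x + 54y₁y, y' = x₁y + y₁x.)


Step 1: Find the fundamental solution (x₁, y₁) of x² - 54y² = 1.
  Expand √54 as a continued fraction. a₀ = ⌊√54⌋ = 7; iterate m_{k+1} = d_k·a_k − m_k, d_{k+1} = (54 − m_{k+1}²)/d_k, a_{k+1} = ⌊(a₀ + m_{k+1})/d_{k+1}⌋ (starting m₀ = 0, d₀ = 1), with convergents p_k = a_k·p_{k-1} + p_{k-2}, q_k = a_k·q_{k-1} + q_{k-2} (p₋₁ = 1, q₋₁ = 0):
  k = 0: a₀ = 7; p₀/q₀ = 7/1; p₀² − 54·q₀² = 49 − 54 = -5.
  k = 1: m = 7, d = 5, a = ⌊(7 + 7)/5⌋ = 2; p/q = (2·7 + 1)/(2·1 + 0) = 15/2; p² − 54·q² = 225 − 216 = 9.
  k = 2: m = 3, d = 9, a = ⌊(7 + 3)/9⌋ = 1; p/q = (1·15 + 7)/(1·2 + 1) = 22/3; p² − 54·q² = 484 − 486 = -2.
  k = 3: m = 6, d = 2, a = ⌊(7 + 6)/2⌋ = 6; p/q = (6·22 + 15)/(6·3 + 2) = 147/20; p² − 54·q² = 21609 − 21600 = 9.
  k = 4: m = 6, d = 9, a = ⌊(7 + 6)/9⌋ = 1; p/q = (1·147 + 22)/(1·20 + 3) = 169/23; p² − 54·q² = 28561 − 28566 = -5.
  k = 5: m = 3, d = 5, a = ⌊(7 + 3)/5⌋ = 2; p/q = (2·169 + 147)/(2·23 + 20) = 485/66; p² − 54·q² = 235225 − 235224 = 1.
  The first convergent with p² − 54·q² = 1 gives the fundamental solution (x₁, y₁) = (485, 66).
Step 2: Apply the recurrence (x_{n+1}, y_{n+1}) = (x₁x_n + 54y₁y_n, x₁y_n + y₁x_n) repeatedly.
  From (x_1, y_1) = (485, 66): x_2 = 485·485 + 54·66·66 = 470449; y_2 = 485·66 + 66·485 = 64020.
  From (x_2, y_2) = (470449, 64020): x_3 = 485·470449 + 54·66·64020 = 456335045; y_3 = 485·64020 + 66·470449 = 62099334.
  From (x_3, y_3) = (456335045, 62099334): x_4 = 485·456335045 + 54·66·62099334 = 442644523201; y_4 = 485·62099334 + 66·456335045 = 60236289960.
Step 3: Verify x_4² - 54·y_4² = 195934173919840627286401 - 195934173919840627286400 = 1 (should be 1). ✓

(x_1, y_1) = (485, 66); (x_4, y_4) = (442644523201, 60236289960).


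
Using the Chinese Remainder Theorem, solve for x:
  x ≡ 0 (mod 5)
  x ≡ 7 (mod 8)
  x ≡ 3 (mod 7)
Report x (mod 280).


Moduli 5, 8, 7 are pairwise coprime; by CRT there is a unique solution modulo M = 5 · 8 · 7 = 280.
Solve pairwise, accumulating the modulus:
  Start with x ≡ 0 (mod 5).
  Combine with x ≡ 7 (mod 8): since gcd(5, 8) = 1, we get a unique residue mod 40.
    Write x = 0 + 5·t and substitute into x ≡ 7 (mod 8): 5·t ≡ 7 − 0 = 7 (mod 8).
    The inverse of 5 mod 8 is 5 (since 5·5 = 25 = 3·8 + 1), so t ≡ 5·7 = 35 ≡ 3 (mod 8).
    Then x = 0 + 5·3 = 15, valid modulo lcm(5, 8) = 40: x ≡ 15 (mod 40).
  Combine with x ≡ 3 (mod 7): since gcd(40, 7) = 1, we get a unique residue mod 280.
    Write x = 15 + 40·t and substitute into x ≡ 3 (mod 7): 40·t ≡ 3 − 15 = -12 (mod 7).
    Reduce coefficients mod 7: 5·t ≡ 2 (mod 7).
    The inverse of 5 mod 7 is 3 (since 5·3 = 15 = 2·7 + 1), so t ≡ 3·2 = 6 ≡ 6 (mod 7).
    Then x = 15 + 40·6 = 255, valid modulo lcm(40, 7) = 280: x ≡ 255 (mod 280).
Verify: 255 mod 5 = 0 ✓, 255 mod 8 = 7 ✓, 255 mod 7 = 3 ✓.

x ≡ 255 (mod 280).


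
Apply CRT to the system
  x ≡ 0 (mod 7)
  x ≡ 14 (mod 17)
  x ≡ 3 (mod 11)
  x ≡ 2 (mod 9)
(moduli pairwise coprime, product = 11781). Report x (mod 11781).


Product of moduli M = 7 · 17 · 11 · 9 = 11781.
Merge one congruence at a time:
  Start: x ≡ 0 (mod 7).
  Combine with x ≡ 14 (mod 17); new modulus lcm = 119.
    Write x = 0 + 7·t and substitute into x ≡ 14 (mod 17): 7·t ≡ 14 − 0 = 14 (mod 17).
    The inverse of 7 mod 17 is 5 (since 7·5 = 35 = 2·17 + 1), so t ≡ 5·14 = 70 ≡ 2 (mod 17).
    Then x = 0 + 7·2 = 14, valid modulo lcm(7, 17) = 119: x ≡ 14 (mod 119).
  Combine with x ≡ 3 (mod 11); new modulus lcm = 1309.
    Write x = 14 + 119·t and substitute into x ≡ 3 (mod 11): 119·t ≡ 3 − 14 = -11 (mod 11).
    Reduce coefficients mod 11: 9·t ≡ 0 (mod 11).
    The inverse of 9 mod 11 is 5 (since 9·5 = 45 = 4·11 + 1), so t ≡ 5·0 = 0 ≡ 0 (mod 11).
    Then x = 14 + 119·0 = 14, valid modulo lcm(119, 11) = 1309: x ≡ 14 (mod 1309).
  Combine with x ≡ 2 (mod 9); new modulus lcm = 11781.
    Write x = 14 + 1309·t and substitute into x ≡ 2 (mod 9): 1309·t ≡ 2 − 14 = -12 (mod 9).
    Reduce coefficients mod 9: 4·t ≡ 6 (mod 9).
    The inverse of 4 mod 9 is 7 (since 4·7 = 28 = 3·9 + 1), so t ≡ 7·6 = 42 ≡ 6 (mod 9).
    Then x = 14 + 1309·6 = 7868, valid modulo lcm(1309, 9) = 11781: x ≡ 7868 (mod 11781).
Verify against each original: 7868 mod 7 = 0, 7868 mod 17 = 14, 7868 mod 11 = 3, 7868 mod 9 = 2.

x ≡ 7868 (mod 11781).


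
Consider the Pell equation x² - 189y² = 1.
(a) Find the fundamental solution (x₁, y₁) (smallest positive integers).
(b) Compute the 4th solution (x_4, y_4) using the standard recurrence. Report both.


Step 1: Find the fundamental solution (x₁, y₁) of x² - 189y² = 1.
  Expand √189 as a continued fraction. a₀ = ⌊√189⌋ = 13; iterate m_{k+1} = d_k·a_k − m_k, d_{k+1} = (189 − m_{k+1}²)/d_k, a_{k+1} = ⌊(a₀ + m_{k+1})/d_{k+1}⌋ (starting m₀ = 0, d₀ = 1), with convergents p_k = a_k·p_{k-1} + p_{k-2}, q_k = a_k·q_{k-1} + q_{k-2} (p₋₁ = 1, q₋₁ = 0):
  k = 0: a₀ = 13; p₀/q₀ = 13/1; p₀² − 189·q₀² = 169 − 189 = -20.
  k = 1: m = 13, d = 20, a = ⌊(13 + 13)/20⌋ = 1; p/q = (1·13 + 1)/(1·1 + 0) = 14/1; p² − 189·q² = 196 − 189 = 7.
  k = 2: m = 7, d = 7, a = ⌊(13 + 7)/7⌋ = 2; p/q = (2·14 + 13)/(2·1 + 1) = 41/3; p² − 189·q² = 1681 − 1701 = -20.
  k = 3: m = 7, d = 20, a = ⌊(13 + 7)/20⌋ = 1; p/q = (1·41 + 14)/(1·3 + 1) = 55/4; p² − 189·q² = 3025 − 3024 = 1.
  The first convergent with p² − 189·q² = 1 gives the fundamental solution (x₁, y₁) = (55, 4).
Step 2: Apply the recurrence (x_{n+1}, y_{n+1}) = (x₁x_n + 189y₁y_n, x₁y_n + y₁x_n) repeatedly.
  From (x_1, y_1) = (55, 4): x_2 = 55·55 + 189·4·4 = 6049; y_2 = 55·4 + 4·55 = 440.
  From (x_2, y_2) = (6049, 440): x_3 = 55·6049 + 189·4·440 = 665335; y_3 = 55·440 + 4·6049 = 48396.
  From (x_3, y_3) = (665335, 48396): x_4 = 55·665335 + 189·4·48396 = 73180801; y_4 = 55·48396 + 4·665335 = 5323120.
Step 3: Verify x_4² - 189·y_4² = 5355429635001601 - 5355429635001600 = 1 (should be 1). ✓

(x_1, y_1) = (55, 4); (x_4, y_4) = (73180801, 5323120).


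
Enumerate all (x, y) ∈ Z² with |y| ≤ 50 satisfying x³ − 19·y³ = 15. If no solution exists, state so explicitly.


The equation is x³ - 19y³ = 15. For fixed y, x³ = 19·y³ + 15, so a solution requires the RHS to be a perfect cube.
Strategy: iterate y from -50 to 50, compute RHS = 19·y³ + 15, and check whether it is a (positive or negative) perfect cube.
Check small values of y:
  y = 0: RHS = 15 is not a perfect cube.
  y = 1: RHS = 34 is not a perfect cube.
  y = -1: RHS = -4 is not a perfect cube.
  y = 2: RHS = 167 is not a perfect cube.
  y = -2: RHS = -137 is not a perfect cube.
  y = 3: RHS = 528 is not a perfect cube.
  y = -3: RHS = -498 is not a perfect cube.
Continuing the search up to |y| = 50 finds no solutions either.
No (x, y) in the scanned range satisfies the equation.

No integer solutions with |y| ≤ 50.


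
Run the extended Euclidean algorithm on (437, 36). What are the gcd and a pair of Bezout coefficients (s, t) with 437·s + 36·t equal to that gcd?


Euclidean algorithm on (437, 36) — divide until remainder is 0:
  437 = 12 · 36 + 5
  36 = 7 · 5 + 1
  5 = 5 · 1 + 0
gcd(437, 36) = 1.
Track Bezout coefficients alongside the remainders: start with r₀ = 437 = a·1 + b·0 (s = 1, t = 0) and r₁ = 36 = a·0 + b·1 (s = 0, t = 1); each new remainder r_{k+1} = r_{k-1} − q_k·r_k inherits s_{k+1} = s_{k-1} − q_k·s_k, t_{k+1} = t_{k-1} − q_k·t_k, so r_k = a·s_k + b·t_k at every step:
  q = 12: r = 5, s = 1 − 12·0 = 1, t = 0 − 12·1 = -12  (check: 437·1 + 36·(-12) = 5)
  q = 7: r = 1, s = 0 − 7·1 = -7, t = 1 − 7·(-12) = 85  (check: 437·(-7) + 36·85 = 1)
The row with r = 1 (the gcd) gives the Bezout coefficients s = -7, t = 85.
Result: 437 · (-7) + 36 · (85) = 1.

gcd(437, 36) = 1; s = -7, t = 85 (check: 437·(-7) + 36·85 = 1).


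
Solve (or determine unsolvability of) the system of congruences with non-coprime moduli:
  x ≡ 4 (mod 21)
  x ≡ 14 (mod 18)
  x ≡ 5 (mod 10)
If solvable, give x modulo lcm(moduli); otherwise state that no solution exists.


Moduli 21, 18, 10 are not pairwise coprime, so CRT works modulo lcm(m_i) when all pairwise compatibility conditions hold.
Pairwise compatibility: gcd(m_i, m_j) must divide a_i - a_j for every pair.
Merge one congruence at a time:
  Start: x ≡ 4 (mod 21).
  Combine with x ≡ 14 (mod 18): gcd(21, 18) = 3, and 14 - 4 = 10 is NOT divisible by 3.
    ⇒ system is inconsistent (no integer solution).

No solution (the system is inconsistent).


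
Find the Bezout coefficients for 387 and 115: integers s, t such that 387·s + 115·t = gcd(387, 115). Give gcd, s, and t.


Euclidean algorithm on (387, 115) — divide until remainder is 0:
  387 = 3 · 115 + 42
  115 = 2 · 42 + 31
  42 = 1 · 31 + 11
  31 = 2 · 11 + 9
  11 = 1 · 9 + 2
  9 = 4 · 2 + 1
  2 = 2 · 1 + 0
gcd(387, 115) = 1.
Track Bezout coefficients alongside the remainders: start with r₀ = 387 = a·1 + b·0 (s = 1, t = 0) and r₁ = 115 = a·0 + b·1 (s = 0, t = 1); each new remainder r_{k+1} = r_{k-1} − q_k·r_k inherits s_{k+1} = s_{k-1} − q_k·s_k, t_{k+1} = t_{k-1} − q_k·t_k, so r_k = a·s_k + b·t_k at every step:
  q = 3: r = 42, s = 1 − 3·0 = 1, t = 0 − 3·1 = -3  (check: 387·1 + 115·(-3) = 42)
  q = 2: r = 31, s = 0 − 2·1 = -2, t = 1 − 2·(-3) = 7  (check: 387·(-2) + 115·7 = 31)
  q = 1: r = 11, s = 1 − 1·(-2) = 3, t = -3 − 1·7 = -10  (check: 387·3 + 115·(-10) = 11)
  q = 2: r = 9, s = -2 − 2·3 = -8, t = 7 − 2·(-10) = 27  (check: 387·(-8) + 115·27 = 9)
  q = 1: r = 2, s = 3 − 1·(-8) = 11, t = -10 − 1·27 = -37  (check: 387·11 + 115·(-37) = 2)
  q = 4: r = 1, s = -8 − 4·11 = -52, t = 27 − 4·(-37) = 175  (check: 387·(-52) + 115·175 = 1)
The row with r = 1 (the gcd) gives the Bezout coefficients s = -52, t = 175.
Result: 387 · (-52) + 115 · (175) = 1.

gcd(387, 115) = 1; s = -52, t = 175 (check: 387·(-52) + 115·175 = 1).


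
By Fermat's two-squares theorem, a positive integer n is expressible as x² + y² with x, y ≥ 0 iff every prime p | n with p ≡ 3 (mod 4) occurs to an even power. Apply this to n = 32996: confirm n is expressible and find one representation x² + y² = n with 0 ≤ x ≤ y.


Step 1: Factor n = 32996 = 2^2 · 73 · 113.
Step 2: Check the mod-4 condition on each prime factor: 2 = 2 (special); 73 ≡ 1 (mod 4), exponent 1; 113 ≡ 1 (mod 4), exponent 1.
All primes ≡ 3 (mod 4) appear to even exponent (or don't appear), so by the two-squares theorem n IS expressible as a sum of two squares.
Step 3: Build a representation. Group n = k² · m with k = 2 and m = 73 · 113 = 8249 (a product of primes ≡ 1 (mod 4)); a representation of m scales to one of n via (k·x)² + (k·y)² = k²(x² + y²). Each prime p ≡ 1 (mod 4) is itself a sum of two squares; find a² by testing p − a² for a perfect square:
  73: 73 − 1² = 72, 73 − 2² = 69, 73 − 3² = 64 = 8² ⇒ 73 = 3² + 8².
  113: 113 − 1² = 112, 113 − 2² = 109, 113 − 3² = 104, 113 − 4² = 97, 113 − 5² = 88, 113 − 6² = 77, 113 − 7² = 64 = 8² ⇒ 113 = 7² + 8².
  Combine using the Brahmagupta–Fibonacci identity (a² + b²)(c² + d²) = (ac − bd)² + (ad + bc)² = (ac + bd)² + (ad − bc)²:
  73 · 113 = 8249: from (3² + 8²)(7² + 8²), take (3·7 − 8·8, 3·8 + 8·7) = (21 − 64, 24 + 56) = (-43, 80); dropping signs (only squares matter) gives (43, 80); check 43² + 80² = 1849 + 6400 = 8249 ✓.
  Scale by k = 2: (2·43, 2·80) = (86, 160).
Step 4: Order so x ≤ y and verify: 86² + 160² = 7396 + 25600 = 32996 = n. ✓

n = 32996 = 86² + 160² (one valid representation with x ≤ y).


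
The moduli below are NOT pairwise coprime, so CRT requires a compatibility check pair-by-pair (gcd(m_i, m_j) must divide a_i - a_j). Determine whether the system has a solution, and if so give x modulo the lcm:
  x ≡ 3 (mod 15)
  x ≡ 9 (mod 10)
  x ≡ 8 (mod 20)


Moduli 15, 10, 20 are not pairwise coprime, so CRT works modulo lcm(m_i) when all pairwise compatibility conditions hold.
Pairwise compatibility: gcd(m_i, m_j) must divide a_i - a_j for every pair.
Merge one congruence at a time:
  Start: x ≡ 3 (mod 15).
  Combine with x ≡ 9 (mod 10): gcd(15, 10) = 5, and 9 - 3 = 6 is NOT divisible by 5.
    ⇒ system is inconsistent (no integer solution).

No solution (the system is inconsistent).


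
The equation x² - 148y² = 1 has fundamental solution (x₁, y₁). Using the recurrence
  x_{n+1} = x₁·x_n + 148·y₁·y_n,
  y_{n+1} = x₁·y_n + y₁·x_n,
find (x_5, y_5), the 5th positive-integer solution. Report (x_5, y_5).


Step 1: Find the fundamental solution (x₁, y₁) of x² - 148y² = 1.
  Expand √148 as a continued fraction. a₀ = ⌊√148⌋ = 12; iterate m_{k+1} = d_k·a_k − m_k, d_{k+1} = (148 − m_{k+1}²)/d_k, a_{k+1} = ⌊(a₀ + m_{k+1})/d_{k+1}⌋ (starting m₀ = 0, d₀ = 1), with convergents p_k = a_k·p_{k-1} + p_{k-2}, q_k = a_k·q_{k-1} + q_{k-2} (p₋₁ = 1, q₋₁ = 0):
  k = 0: a₀ = 12; p₀/q₀ = 12/1; p₀² − 148·q₀² = 144 − 148 = -4.
  k = 1: m = 12, d = 4, a = ⌊(12 + 12)/4⌋ = 6; p/q = (6·12 + 1)/(6·1 + 0) = 73/6; p² − 148·q² = 5329 − 5328 = 1.
  The first convergent with p² − 148·q² = 1 gives the fundamental solution (x₁, y₁) = (73, 6).
Step 2: Apply the recurrence (x_{n+1}, y_{n+1}) = (x₁x_n + 148y₁y_n, x₁y_n + y₁x_n) repeatedly.
  From (x_1, y_1) = (73, 6): x_2 = 73·73 + 148·6·6 = 10657; y_2 = 73·6 + 6·73 = 876.
  From (x_2, y_2) = (10657, 876): x_3 = 73·10657 + 148·6·876 = 1555849; y_3 = 73·876 + 6·10657 = 127890.
  From (x_3, y_3) = (1555849, 127890): x_4 = 73·1555849 + 148·6·127890 = 227143297; y_4 = 73·127890 + 6·1555849 = 18671064.
  From (x_4, y_4) = (227143297, 18671064): x_5 = 73·227143297 + 148·6·18671064 = 33161365513; y_5 = 73·18671064 + 6·227143297 = 2725847454.
Step 3: Verify x_5² - 148·y_5² = 1099676162686785753169 - 1099676162686785753168 = 1 (should be 1). ✓

(x_1, y_1) = (73, 6); (x_5, y_5) = (33161365513, 2725847454).


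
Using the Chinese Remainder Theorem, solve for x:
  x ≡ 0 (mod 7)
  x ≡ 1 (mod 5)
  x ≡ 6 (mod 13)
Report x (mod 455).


Moduli 7, 5, 13 are pairwise coprime; by CRT there is a unique solution modulo M = 7 · 5 · 13 = 455.
Solve pairwise, accumulating the modulus:
  Start with x ≡ 0 (mod 7).
  Combine with x ≡ 1 (mod 5): since gcd(7, 5) = 1, we get a unique residue mod 35.
    Write x = 0 + 7·t and substitute into x ≡ 1 (mod 5): 7·t ≡ 1 − 0 = 1 (mod 5).
    Reduce coefficients mod 5: 2·t ≡ 1 (mod 5).
    The inverse of 2 mod 5 is 3 (since 2·3 = 6 = 1·5 + 1), so t ≡ 3·1 = 3 ≡ 3 (mod 5).
    Then x = 0 + 7·3 = 21, valid modulo lcm(7, 5) = 35: x ≡ 21 (mod 35).
  Combine with x ≡ 6 (mod 13): since gcd(35, 13) = 1, we get a unique residue mod 455.
    Write x = 21 + 35·t and substitute into x ≡ 6 (mod 13): 35·t ≡ 6 − 21 = -15 (mod 13).
    Reduce coefficients mod 13: 9·t ≡ 11 (mod 13).
    The inverse of 9 mod 13 is 3 (since 9·3 = 27 = 2·13 + 1), so t ≡ 3·11 = 33 ≡ 7 (mod 13).
    Then x = 21 + 35·7 = 266, valid modulo lcm(35, 13) = 455: x ≡ 266 (mod 455).
Verify: 266 mod 7 = 0 ✓, 266 mod 5 = 1 ✓, 266 mod 13 = 6 ✓.

x ≡ 266 (mod 455).


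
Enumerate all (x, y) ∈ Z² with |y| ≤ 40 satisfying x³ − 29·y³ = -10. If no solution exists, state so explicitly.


The equation is x³ - 29y³ = -10. For fixed y, x³ = 29·y³ − 10, so a solution requires the RHS to be a perfect cube.
Strategy: iterate y from -40 to 40, compute RHS = 29·y³ − 10, and check whether it is a (positive or negative) perfect cube.
Check small values of y:
  y = 0: RHS = -10 is not a perfect cube.
  y = 1: RHS = 19 is not a perfect cube.
  y = -1: RHS = -39 is not a perfect cube.
  y = 2: RHS = 222 is not a perfect cube.
  y = -2: RHS = -242 is not a perfect cube.
  y = 3: RHS = 773 is not a perfect cube.
  y = -3: RHS = -793 is not a perfect cube.
Continuing the search up to |y| = 40 finds no solutions either.
No (x, y) in the scanned range satisfies the equation.

No integer solutions with |y| ≤ 40.


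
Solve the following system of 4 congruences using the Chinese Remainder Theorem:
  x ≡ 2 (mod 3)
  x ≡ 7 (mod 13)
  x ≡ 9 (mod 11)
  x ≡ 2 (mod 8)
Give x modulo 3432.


Product of moduli M = 3 · 13 · 11 · 8 = 3432.
Merge one congruence at a time:
  Start: x ≡ 2 (mod 3).
  Combine with x ≡ 7 (mod 13); new modulus lcm = 39.
    Write x = 2 + 3·t and substitute into x ≡ 7 (mod 13): 3·t ≡ 7 − 2 = 5 (mod 13).
    The inverse of 3 mod 13 is 9 (since 3·9 = 27 = 2·13 + 1), so t ≡ 9·5 = 45 ≡ 6 (mod 13).
    Then x = 2 + 3·6 = 20, valid modulo lcm(3, 13) = 39: x ≡ 20 (mod 39).
  Combine with x ≡ 9 (mod 11); new modulus lcm = 429.
    Write x = 20 + 39·t and substitute into x ≡ 9 (mod 11): 39·t ≡ 9 − 20 = -11 (mod 11).
    Reduce coefficients mod 11: 6·t ≡ 0 (mod 11).
    The inverse of 6 mod 11 is 2 (since 6·2 = 12 = 1·11 + 1), so t ≡ 2·0 = 0 ≡ 0 (mod 11).
    Then x = 20 + 39·0 = 20, valid modulo lcm(39, 11) = 429: x ≡ 20 (mod 429).
  Combine with x ≡ 2 (mod 8); new modulus lcm = 3432.
    Write x = 20 + 429·t and substitute into x ≡ 2 (mod 8): 429·t ≡ 2 − 20 = -18 (mod 8).
    Reduce coefficients mod 8: 5·t ≡ 6 (mod 8).
    The inverse of 5 mod 8 is 5 (since 5·5 = 25 = 3·8 + 1), so t ≡ 5·6 = 30 ≡ 6 (mod 8).
    Then x = 20 + 429·6 = 2594, valid modulo lcm(429, 8) = 3432: x ≡ 2594 (mod 3432).
Verify against each original: 2594 mod 3 = 2, 2594 mod 13 = 7, 2594 mod 11 = 9, 2594 mod 8 = 2.

x ≡ 2594 (mod 3432).


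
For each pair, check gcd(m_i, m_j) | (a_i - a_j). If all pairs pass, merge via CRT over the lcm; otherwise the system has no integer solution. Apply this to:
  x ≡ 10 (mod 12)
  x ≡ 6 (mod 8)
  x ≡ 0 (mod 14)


Moduli 12, 8, 14 are not pairwise coprime, so CRT works modulo lcm(m_i) when all pairwise compatibility conditions hold.
Pairwise compatibility: gcd(m_i, m_j) must divide a_i - a_j for every pair.
Merge one congruence at a time:
  Start: x ≡ 10 (mod 12).
  Combine with x ≡ 6 (mod 8): gcd(12, 8) = 4; 6 - 10 = -4, which IS divisible by 4, so compatible.
    Write x = 10 + 12·t and substitute into x ≡ 6 (mod 8): 12·t ≡ 6 − 10 = -4 (mod 8).
    Divide the congruence (and modulus) by g = 4: 3·t ≡ -1 (mod 2).
    Reduce coefficients mod 2: 1·t ≡ 1 (mod 2).
    So t ≡ 1 (mod 2).
    Then x = 10 + 12·1 = 22, valid modulo lcm(12, 8) = 24: x ≡ 22 (mod 24).
  Combine with x ≡ 0 (mod 14): gcd(24, 14) = 2; 0 - 22 = -22, which IS divisible by 2, so compatible.
    Write x = 22 + 24·t and substitute into x ≡ 0 (mod 14): 24·t ≡ 0 − 22 = -22 (mod 14).
    Divide the congruence (and modulus) by g = 2: 12·t ≡ -11 (mod 7).
    Reduce coefficients mod 7: 5·t ≡ 3 (mod 7).
    The inverse of 5 mod 7 is 3 (since 5·3 = 15 = 2·7 + 1), so t ≡ 3·3 = 9 ≡ 2 (mod 7).
    Then x = 22 + 24·2 = 70, valid modulo lcm(24, 14) = 168: x ≡ 70 (mod 168).
Verify: 70 mod 12 = 10, 70 mod 8 = 6, 70 mod 14 = 0.

x ≡ 70 (mod 168).


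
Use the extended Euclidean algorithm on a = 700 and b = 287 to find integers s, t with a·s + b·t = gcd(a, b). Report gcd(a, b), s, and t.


Euclidean algorithm on (700, 287) — divide until remainder is 0:
  700 = 2 · 287 + 126
  287 = 2 · 126 + 35
  126 = 3 · 35 + 21
  35 = 1 · 21 + 14
  21 = 1 · 14 + 7
  14 = 2 · 7 + 0
gcd(700, 287) = 7.
Track Bezout coefficients alongside the remainders: start with r₀ = 700 = a·1 + b·0 (s = 1, t = 0) and r₁ = 287 = a·0 + b·1 (s = 0, t = 1); each new remainder r_{k+1} = r_{k-1} − q_k·r_k inherits s_{k+1} = s_{k-1} − q_k·s_k, t_{k+1} = t_{k-1} − q_k·t_k, so r_k = a·s_k + b·t_k at every step:
  q = 2: r = 126, s = 1 − 2·0 = 1, t = 0 − 2·1 = -2  (check: 700·1 + 287·(-2) = 126)
  q = 2: r = 35, s = 0 − 2·1 = -2, t = 1 − 2·(-2) = 5  (check: 700·(-2) + 287·5 = 35)
  q = 3: r = 21, s = 1 − 3·(-2) = 7, t = -2 − 3·5 = -17  (check: 700·7 + 287·(-17) = 21)
  q = 1: r = 14, s = -2 − 1·7 = -9, t = 5 − 1·(-17) = 22  (check: 700·(-9) + 287·22 = 14)
  q = 1: r = 7, s = 7 − 1·(-9) = 16, t = -17 − 1·22 = -39  (check: 700·16 + 287·(-39) = 7)
The row with r = 7 (the gcd) gives the Bezout coefficients s = 16, t = -39.
Result: 700 · (16) + 287 · (-39) = 7.

gcd(700, 287) = 7; s = 16, t = -39 (check: 700·16 + 287·(-39) = 7).


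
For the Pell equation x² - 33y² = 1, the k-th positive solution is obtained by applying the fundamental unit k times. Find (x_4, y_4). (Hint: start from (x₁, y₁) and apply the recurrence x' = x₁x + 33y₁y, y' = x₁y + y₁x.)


Step 1: Find the fundamental solution (x₁, y₁) of x² - 33y² = 1.
  Expand √33 as a continued fraction. a₀ = ⌊√33⌋ = 5; iterate m_{k+1} = d_k·a_k − m_k, d_{k+1} = (33 − m_{k+1}²)/d_k, a_{k+1} = ⌊(a₀ + m_{k+1})/d_{k+1}⌋ (starting m₀ = 0, d₀ = 1), with convergents p_k = a_k·p_{k-1} + p_{k-2}, q_k = a_k·q_{k-1} + q_{k-2} (p₋₁ = 1, q₋₁ = 0):
  k = 0: a₀ = 5; p₀/q₀ = 5/1; p₀² − 33·q₀² = 25 − 33 = -8.
  k = 1: m = 5, d = 8, a = ⌊(5 + 5)/8⌋ = 1; p/q = (1·5 + 1)/(1·1 + 0) = 6/1; p² − 33·q² = 36 − 33 = 3.
  k = 2: m = 3, d = 3, a = ⌊(5 + 3)/3⌋ = 2; p/q = (2·6 + 5)/(2·1 + 1) = 17/3; p² − 33·q² = 289 − 297 = -8.
  k = 3: m = 3, d = 8, a = ⌊(5 + 3)/8⌋ = 1; p/q = (1·17 + 6)/(1·3 + 1) = 23/4; p² − 33·q² = 529 − 528 = 1.
  The first convergent with p² − 33·q² = 1 gives the fundamental solution (x₁, y₁) = (23, 4).
Step 2: Apply the recurrence (x_{n+1}, y_{n+1}) = (x₁x_n + 33y₁y_n, x₁y_n + y₁x_n) repeatedly.
  From (x_1, y_1) = (23, 4): x_2 = 23·23 + 33·4·4 = 1057; y_2 = 23·4 + 4·23 = 184.
  From (x_2, y_2) = (1057, 184): x_3 = 23·1057 + 33·4·184 = 48599; y_3 = 23·184 + 4·1057 = 8460.
  From (x_3, y_3) = (48599, 8460): x_4 = 23·48599 + 33·4·8460 = 2234497; y_4 = 23·8460 + 4·48599 = 388976.
Step 3: Verify x_4² - 33·y_4² = 4992976843009 - 4992976843008 = 1 (should be 1). ✓

(x_1, y_1) = (23, 4); (x_4, y_4) = (2234497, 388976).


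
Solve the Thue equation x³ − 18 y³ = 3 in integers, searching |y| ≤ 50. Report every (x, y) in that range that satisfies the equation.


The equation is x³ - 18y³ = 3. For fixed y, x³ = 18·y³ + 3, so a solution requires the RHS to be a perfect cube.
Strategy: iterate y from -50 to 50, compute RHS = 18·y³ + 3, and check whether it is a (positive or negative) perfect cube.
Check small values of y:
  y = 0: RHS = 3 is not a perfect cube.
  y = 1: RHS = 21 is not a perfect cube.
  y = -1: RHS = -15 is not a perfect cube.
  y = 2: RHS = 147 is not a perfect cube.
  y = -2: RHS = -141 is not a perfect cube.
  y = 3: RHS = 489 is not a perfect cube.
  y = -3: RHS = -483 is not a perfect cube.
Continuing the search up to |y| = 50 finds no solutions either.
No (x, y) in the scanned range satisfies the equation.

No integer solutions with |y| ≤ 50.
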